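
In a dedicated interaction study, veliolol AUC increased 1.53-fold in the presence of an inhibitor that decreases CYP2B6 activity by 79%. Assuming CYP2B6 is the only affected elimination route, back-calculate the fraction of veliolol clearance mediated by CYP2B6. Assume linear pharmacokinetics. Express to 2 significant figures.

0.44

Let x = fm,CYP2B6. Because AUC ∝ 1/CL, relative clearance fell to 1/1.53 = 0.6536.
Only the CYP2B6 route changed, so 0.6536 = x·0.21 + (1 − x), giving x = 0.44.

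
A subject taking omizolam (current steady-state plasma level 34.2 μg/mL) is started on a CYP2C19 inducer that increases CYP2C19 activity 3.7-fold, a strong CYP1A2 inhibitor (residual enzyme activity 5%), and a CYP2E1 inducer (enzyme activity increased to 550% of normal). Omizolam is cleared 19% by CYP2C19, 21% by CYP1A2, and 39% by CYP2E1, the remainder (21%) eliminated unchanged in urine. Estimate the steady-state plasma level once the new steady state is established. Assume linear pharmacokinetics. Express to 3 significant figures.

11.1 μg/mL

CYP2C19: 0.19 × 3.7 = 0.703
CYP1A2: 0.21 × 0.05 = 0.0105
CYP2E1: 0.39 × 5.5 = 2.145
Other: 0.21 (unchanged)
Relative clearance = 0.703 + 0.0105 + 2.145 + 0.21 = 3.0685.
Steady-state plasma level ∝ 1/CL: new value = 34.2 / 3.0685 = 11.1 μg/mL.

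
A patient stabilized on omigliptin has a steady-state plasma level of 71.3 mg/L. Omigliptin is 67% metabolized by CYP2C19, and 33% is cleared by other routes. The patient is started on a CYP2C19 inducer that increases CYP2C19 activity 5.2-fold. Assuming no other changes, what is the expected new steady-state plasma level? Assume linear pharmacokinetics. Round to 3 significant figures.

18.7 mg/L

The CYP2C19 pathway (67% of clearance) is boosted to 5.2× activity: 0.67 × 5.2 = 3.484.
Non-CYP routes (33%) are unchanged.
CL_new/CL_old = 3.484 + 0.33 = 3.814.
With dosing unchanged, steady-state plasma level scales as 1/CL: 71.3 / 3.814 = 18.7 mg/L.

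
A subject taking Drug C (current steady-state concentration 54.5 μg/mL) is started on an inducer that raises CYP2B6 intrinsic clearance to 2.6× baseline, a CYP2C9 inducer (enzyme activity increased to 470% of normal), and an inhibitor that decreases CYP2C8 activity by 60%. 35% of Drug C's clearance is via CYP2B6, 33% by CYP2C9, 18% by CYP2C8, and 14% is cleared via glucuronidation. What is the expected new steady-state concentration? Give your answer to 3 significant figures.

The CYP2B6 pathway (35% of clearance) rises to 2.6× activity: 0.35 × 2.6 = 0.91.
The CYP2C9 pathway (33% of clearance) rises to 4.7× activity: 0.33 × 4.7 = 1.551.
The CYP2C8 pathway (18% of clearance) drops to 0.4× activity: 0.18 × 0.4 = 0.072.
The remaining 14% of clearance is unaffected.
New clearance relative to baseline: 0.91 + 1.551 + 0.072 + 0.14 = 2.673.
Steady-state concentration ∝ 1/CL: new value = 54.5 / 2.673 = 20.4 μg/mL.

20.4 μg/mL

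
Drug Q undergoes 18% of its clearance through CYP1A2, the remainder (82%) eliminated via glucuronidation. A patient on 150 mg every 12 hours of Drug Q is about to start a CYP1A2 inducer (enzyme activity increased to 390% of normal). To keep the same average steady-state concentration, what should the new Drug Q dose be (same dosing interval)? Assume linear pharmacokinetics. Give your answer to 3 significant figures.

228 mg

The CYP1A2 pathway (18% of clearance) increases to 3.9× activity: 0.18 × 3.9 = 0.702.
The remaining 82% of clearance is unaffected.
New clearance relative to baseline: 0.702 + 0.82 = 1.522.
To maintain the same steady-state level, dose must scale with clearance: new dose = 150 × 1.522 = 228 mg.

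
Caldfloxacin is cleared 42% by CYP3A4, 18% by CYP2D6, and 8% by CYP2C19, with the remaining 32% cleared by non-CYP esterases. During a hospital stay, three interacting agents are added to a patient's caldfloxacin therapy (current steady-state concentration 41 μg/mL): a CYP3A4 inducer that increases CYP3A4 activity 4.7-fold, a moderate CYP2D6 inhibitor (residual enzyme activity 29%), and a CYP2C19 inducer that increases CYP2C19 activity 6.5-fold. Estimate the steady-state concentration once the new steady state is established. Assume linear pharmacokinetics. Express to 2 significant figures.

CYP3A4: 0.42 × 4.7 = 1.974
CYP2D6: 0.18 × 0.29 = 0.0522
CYP2C19: 0.08 × 6.5 = 0.52
Other: 0.32 (unchanged)
New clearance relative to baseline: 1.974 + 0.0522 + 0.52 + 0.32 = 2.8662.
Steady-state concentration ∝ 1/CL: new value = 41 / 2.8662 = 14 μg/mL.

14 μg/mL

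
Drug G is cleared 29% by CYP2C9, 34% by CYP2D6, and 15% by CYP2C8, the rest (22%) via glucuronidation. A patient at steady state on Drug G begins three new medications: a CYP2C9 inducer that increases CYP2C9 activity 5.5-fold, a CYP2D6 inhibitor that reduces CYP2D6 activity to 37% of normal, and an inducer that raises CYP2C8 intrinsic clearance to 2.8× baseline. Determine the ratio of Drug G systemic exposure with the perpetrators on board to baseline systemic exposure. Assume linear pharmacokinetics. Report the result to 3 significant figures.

CYP2C9: 0.29 × 5.5 = 1.595
CYP2D6: 0.34 × 0.37 = 0.1258
CYP2C8: 0.15 × 2.8 = 0.42
Other: 0.22 (unchanged)
Relative clearance = 1.595 + 0.1258 + 0.42 + 0.22 = 2.3608.
Net systemic exposure ratio = 1 / 2.3608 = 0.424.

0.424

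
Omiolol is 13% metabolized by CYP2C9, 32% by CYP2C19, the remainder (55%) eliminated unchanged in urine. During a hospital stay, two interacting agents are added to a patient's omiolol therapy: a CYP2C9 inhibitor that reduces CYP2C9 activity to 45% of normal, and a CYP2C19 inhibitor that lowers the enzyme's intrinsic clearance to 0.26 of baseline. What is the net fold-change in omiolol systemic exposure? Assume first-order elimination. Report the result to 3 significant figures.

1.45

The CYP2C9 pathway (13% of clearance) falls to 0.45× activity: 0.13 × 0.45 = 0.0585.
The CYP2C19 pathway (32% of clearance) falls to 0.26× activity: 0.32 × 0.26 = 0.0832.
The remaining 55% of clearance is unaffected.
New clearance relative to baseline: 0.0585 + 0.0832 + 0.55 = 0.6917.
Because systemic exposure varies inversely with clearance, the combined effect is 1 / 0.6917 = 1.45.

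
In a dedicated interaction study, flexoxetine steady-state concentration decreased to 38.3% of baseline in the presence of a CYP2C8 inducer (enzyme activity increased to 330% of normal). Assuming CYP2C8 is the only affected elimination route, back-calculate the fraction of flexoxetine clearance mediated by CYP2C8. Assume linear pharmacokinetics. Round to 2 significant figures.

0.70

Write x for the fraction cleared via CYP2C8. The observed steady-state concentration change means clearance rose to 1/0.383 = 2.611 of baseline.
Setting x·3.3 + (1 − x) = 2.611 and solving: x = (2.611 − 1)/(3.3 − 1) = 0.70.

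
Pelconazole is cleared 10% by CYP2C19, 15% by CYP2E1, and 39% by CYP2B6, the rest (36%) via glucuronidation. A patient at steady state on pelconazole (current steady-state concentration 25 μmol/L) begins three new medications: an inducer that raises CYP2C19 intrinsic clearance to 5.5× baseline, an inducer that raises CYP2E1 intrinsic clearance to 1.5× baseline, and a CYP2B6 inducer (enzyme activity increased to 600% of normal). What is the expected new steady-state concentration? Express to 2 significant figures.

7.2 μmol/L

CYP2C19: 0.1 × 5.5 = 0.55
CYP2E1: 0.15 × 1.5 = 0.225
CYP2B6: 0.39 × 6 = 2.34
Other: 0.36 (unchanged)
New clearance relative to baseline: 0.55 + 0.225 + 2.34 + 0.36 = 3.475.
New steady-state concentration = 25 / 3.475 = 7.2 μmol/L (concentration scales inversely with clearance).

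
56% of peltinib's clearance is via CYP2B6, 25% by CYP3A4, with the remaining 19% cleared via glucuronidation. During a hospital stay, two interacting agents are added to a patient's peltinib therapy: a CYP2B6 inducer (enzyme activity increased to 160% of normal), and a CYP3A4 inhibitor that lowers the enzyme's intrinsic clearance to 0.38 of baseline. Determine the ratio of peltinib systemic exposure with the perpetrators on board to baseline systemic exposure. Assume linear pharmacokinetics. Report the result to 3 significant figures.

0.847

The CYP2B6 pathway (56% of clearance) rises to 1.6× activity: 0.56 × 1.6 = 0.896.
The CYP3A4 pathway (25% of clearance) drops to 0.38× activity: 0.25 × 0.38 = 0.095.
The remaining 19% of clearance is unaffected.
CL_new/CL_old = 0.896 + 0.095 + 0.19 = 1.181.
Systemic exposure ∝ 1/CL: fold-change = 1 / 1.181 = 0.847.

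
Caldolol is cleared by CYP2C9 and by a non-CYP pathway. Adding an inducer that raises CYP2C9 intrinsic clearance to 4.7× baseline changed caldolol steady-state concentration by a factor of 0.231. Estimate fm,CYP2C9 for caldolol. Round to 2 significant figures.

0.90

CL'/CL = 1 / 0.231 = 4.329
4.7·fm + (1 − fm) = 4.329
fm = (4.329 − 1) / (4.7 − 1) = 0.90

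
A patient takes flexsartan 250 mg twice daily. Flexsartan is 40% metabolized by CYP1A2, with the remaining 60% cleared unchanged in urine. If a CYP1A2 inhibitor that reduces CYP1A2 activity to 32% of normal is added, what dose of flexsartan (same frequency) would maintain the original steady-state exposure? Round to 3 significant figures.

The CYP1A2 pathway (40% of clearance) drops to 0.32× activity: 0.4 × 0.32 = 0.128.
The remaining 60% of clearance is unaffected.
New clearance relative to baseline: 0.128 + 0.6 = 0.728.
Css,avg = (dose rate)/CL, so holding Css fixed requires dose ∝ CL: 250 × 0.728 = 182 mg.

182 mg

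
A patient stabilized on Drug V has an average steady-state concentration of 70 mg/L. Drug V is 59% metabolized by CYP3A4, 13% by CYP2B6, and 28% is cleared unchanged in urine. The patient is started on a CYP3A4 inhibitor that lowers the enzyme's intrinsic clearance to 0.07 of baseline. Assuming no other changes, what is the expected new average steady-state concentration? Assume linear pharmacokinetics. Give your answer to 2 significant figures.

1.6 × 10² mg/L

CYP3A4: 0.59 × 0.07 = 0.0413
CYP2B6: 0.13 (unchanged)
Other: 0.28 (unchanged)
Relative clearance = 0.0413 + 0.13 + 0.28 = 0.4513.
New average steady-state concentration = baseline ÷ relative clearance = 70 / 0.4513 = 1.6 × 10² mg/L.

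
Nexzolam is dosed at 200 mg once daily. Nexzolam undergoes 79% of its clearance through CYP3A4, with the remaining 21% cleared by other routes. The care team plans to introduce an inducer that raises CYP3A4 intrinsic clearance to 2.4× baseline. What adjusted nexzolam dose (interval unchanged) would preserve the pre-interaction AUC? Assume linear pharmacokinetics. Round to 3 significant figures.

The CYP3A4 pathway (79% of clearance) rises to 2.4× activity: 0.79 × 2.4 = 1.896.
Non-CYP routes (21%) are unchanged.
CL_new/CL_old = 1.896 + 0.21 = 2.106.
Css,avg = (dose rate)/CL, so holding Css fixed requires dose ∝ CL: 200 × 2.106 = 421 mg.

421 mg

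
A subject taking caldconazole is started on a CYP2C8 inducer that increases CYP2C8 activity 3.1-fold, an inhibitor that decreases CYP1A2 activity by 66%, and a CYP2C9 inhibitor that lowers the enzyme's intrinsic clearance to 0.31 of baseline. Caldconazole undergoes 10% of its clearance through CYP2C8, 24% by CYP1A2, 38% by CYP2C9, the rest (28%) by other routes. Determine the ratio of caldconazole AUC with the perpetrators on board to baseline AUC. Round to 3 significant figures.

1.27

CYP2C8: 0.1 × 3.1 = 0.31
CYP1A2: 0.24 × 0.34 = 0.0816
CYP2C9: 0.38 × 0.31 = 0.1178
Other: 0.28 (unchanged)
New clearance relative to baseline: 0.31 + 0.0816 + 0.1178 + 0.28 = 0.7894.
Because AUC varies inversely with clearance, the combined effect is 1 / 0.7894 = 1.27.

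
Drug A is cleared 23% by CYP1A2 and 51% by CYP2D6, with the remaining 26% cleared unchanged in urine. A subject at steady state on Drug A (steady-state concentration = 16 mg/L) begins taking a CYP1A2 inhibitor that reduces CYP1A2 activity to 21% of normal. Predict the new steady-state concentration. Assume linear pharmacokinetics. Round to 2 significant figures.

20 mg/L

The CYP1A2 pathway (23% of clearance) falls to 0.21× activity: 0.23 × 0.21 = 0.0483.
CYP2D6 (51%) and the residual 26% are unaffected.
CL_new/CL_old = 0.0483 + 0.51 + 0.26 = 0.8183.
With dosing unchanged, steady-state concentration scales as 1/CL: 16 / 0.8183 = 20 mg/L.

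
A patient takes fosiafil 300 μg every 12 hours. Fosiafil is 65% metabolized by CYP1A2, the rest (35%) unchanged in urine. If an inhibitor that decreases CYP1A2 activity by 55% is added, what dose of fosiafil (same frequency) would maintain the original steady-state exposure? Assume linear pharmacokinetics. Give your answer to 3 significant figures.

193 μg

The CYP1A2 pathway (65% of clearance) drops to 0.45× activity: 0.65 × 0.45 = 0.2925.
Non-CYP routes (35%) are unchanged.
CL_new/CL_old = 0.2925 + 0.35 = 0.6425.
To maintain the same steady-state level, dose must scale with clearance: new dose = 300 × 0.6425 = 193 μg.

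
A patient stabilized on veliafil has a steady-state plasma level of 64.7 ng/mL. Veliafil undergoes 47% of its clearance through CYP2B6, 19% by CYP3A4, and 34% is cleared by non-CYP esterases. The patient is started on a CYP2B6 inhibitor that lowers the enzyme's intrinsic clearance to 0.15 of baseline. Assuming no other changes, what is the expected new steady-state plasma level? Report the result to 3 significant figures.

CYP2B6: 0.47 × 0.15 = 0.0705
CYP3A4: 0.19 (unchanged)
Other: 0.34 (unchanged)
New clearance relative to baseline: 0.0705 + 0.19 + 0.34 = 0.6005.
New steady-state plasma level = baseline ÷ relative clearance = 64.7 / 0.6005 = 108 ng/mL.

108 ng/mL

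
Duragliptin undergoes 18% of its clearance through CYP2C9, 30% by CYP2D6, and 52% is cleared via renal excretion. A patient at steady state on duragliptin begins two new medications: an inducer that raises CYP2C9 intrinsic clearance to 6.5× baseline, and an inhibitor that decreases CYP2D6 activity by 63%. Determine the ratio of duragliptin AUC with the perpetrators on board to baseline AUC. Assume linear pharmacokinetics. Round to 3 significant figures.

CYP2C9: 0.18 × 6.5 = 1.17
CYP2D6: 0.3 × 0.37 = 0.111
Other: 0.52 (unchanged)
Relative clearance = 1.17 + 0.111 + 0.52 = 1.801.
Because AUC varies inversely with clearance, the combined effect is 1 / 1.801 = 0.555.

0.555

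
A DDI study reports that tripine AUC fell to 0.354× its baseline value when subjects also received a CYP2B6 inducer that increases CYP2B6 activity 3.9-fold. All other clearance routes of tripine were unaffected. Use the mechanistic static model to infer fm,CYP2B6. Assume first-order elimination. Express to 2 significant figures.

0.63

Let fm be the CYP2B6 fraction. New clearance relative to baseline = fm × 3.9 + (1 − fm).
AUC ratio = 1 / (new CL fraction), so new CL fraction = 1 / 0.354 = 2.825.
fm × 3.9 + 1 − fm = 2.825  ⇒  fm × (3.9 − 1) = 1.825  ⇒  fm = 0.63.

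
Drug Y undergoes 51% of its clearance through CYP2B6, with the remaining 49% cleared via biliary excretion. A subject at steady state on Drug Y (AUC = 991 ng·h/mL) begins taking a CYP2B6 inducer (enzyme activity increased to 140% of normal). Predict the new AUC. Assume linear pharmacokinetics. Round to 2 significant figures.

8.2 × 10² ng·h/mL

The CYP2B6 pathway (51% of clearance) rises to 1.4× activity: 0.51 × 1.4 = 0.714.
The remaining 49% of clearance is unaffected.
Relative clearance = 0.714 + 0.49 = 1.204.
New AUC = baseline ÷ relative clearance = 991 / 1.204 = 8.2 × 10² ng·h/mL.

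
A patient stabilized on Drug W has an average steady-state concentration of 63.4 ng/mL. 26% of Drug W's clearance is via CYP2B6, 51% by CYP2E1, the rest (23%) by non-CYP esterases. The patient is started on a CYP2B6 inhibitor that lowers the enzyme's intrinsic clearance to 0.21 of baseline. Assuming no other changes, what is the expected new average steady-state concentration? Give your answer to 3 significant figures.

79.8 ng/mL

The CYP2B6 pathway (26% of clearance) falls to 0.21× activity: 0.26 × 0.21 = 0.0546.
CYP2E1 (51%) and the residual 23% are unaffected.
CL_new/CL_old = 0.0546 + 0.51 + 0.23 = 0.7946.
With dosing unchanged, average steady-state concentration scales as 1/CL: 63.4 / 0.7946 = 79.8 ng/mL.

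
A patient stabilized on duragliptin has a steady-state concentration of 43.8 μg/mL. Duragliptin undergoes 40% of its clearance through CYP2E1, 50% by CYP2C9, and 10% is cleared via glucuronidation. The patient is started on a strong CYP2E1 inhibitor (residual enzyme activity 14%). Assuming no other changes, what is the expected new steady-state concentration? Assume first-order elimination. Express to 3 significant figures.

66.8 μg/mL

CYP2E1: 0.4 × 0.14 = 0.056
CYP2C9: 0.5 (unchanged)
Other: 0.1 (unchanged)
New clearance relative to baseline: 0.056 + 0.5 + 0.1 = 0.656.
New steady-state concentration = baseline ÷ relative clearance = 43.8 / 0.656 = 66.8 μg/mL.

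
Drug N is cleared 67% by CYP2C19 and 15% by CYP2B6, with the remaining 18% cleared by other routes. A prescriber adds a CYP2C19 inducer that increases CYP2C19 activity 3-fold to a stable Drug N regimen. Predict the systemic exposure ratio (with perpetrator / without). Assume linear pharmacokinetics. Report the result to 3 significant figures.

0.427

The CYP2C19 pathway (67% of clearance) increases to 3× activity: 0.67 × 3 = 2.01.
CYP2B6 (15%) and the residual 18% are unaffected.
CL_new/CL_old = 2.01 + 0.15 + 0.18 = 2.34.
Systemic exposure is inversely proportional to clearance, so the fold-change is 1 / 2.34 = 0.427.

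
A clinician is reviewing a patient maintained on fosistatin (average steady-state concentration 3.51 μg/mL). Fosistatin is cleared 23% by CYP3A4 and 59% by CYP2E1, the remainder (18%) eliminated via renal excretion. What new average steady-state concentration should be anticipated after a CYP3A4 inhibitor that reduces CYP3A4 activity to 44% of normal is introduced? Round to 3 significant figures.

4.03 μg/mL

CYP3A4: 0.23 × 0.44 = 0.1012
CYP2E1: 0.59 (unchanged)
Other: 0.18 (unchanged)
CL_new/CL_old = 0.1012 + 0.59 + 0.18 = 0.8712.
New average steady-state concentration = baseline ÷ relative clearance = 3.51 / 0.8712 = 4.03 μg/mL.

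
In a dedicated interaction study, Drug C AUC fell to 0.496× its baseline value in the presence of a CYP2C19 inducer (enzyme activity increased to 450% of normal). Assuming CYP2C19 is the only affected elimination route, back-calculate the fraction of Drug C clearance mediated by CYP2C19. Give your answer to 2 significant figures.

Call the CYP2C19 fraction fm. After the interaction, CL_new/CL_old = fm × 4.5 + (1 − fm).
AUC ratio = 1 / (new CL fraction), so new CL fraction = 1 / 0.496 = 2.016.
fm × 4.5 + 1 − fm = 2.016  ⇒  fm × (4.5 − 1) = 1.016  ⇒  fm = 0.29.

0.29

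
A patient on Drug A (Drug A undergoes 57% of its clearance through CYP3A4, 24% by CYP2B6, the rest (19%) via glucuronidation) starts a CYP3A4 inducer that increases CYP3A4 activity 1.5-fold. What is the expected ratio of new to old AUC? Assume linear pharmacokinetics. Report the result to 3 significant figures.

The CYP3A4 pathway (57% of clearance) rises to 1.5× activity: 0.57 × 1.5 = 0.855.
CYP2B6 (24%) and the residual 19% are unaffected.
Relative clearance = 0.855 + 0.24 + 0.19 = 1.285.
AUC ratio = CL_old/CL_new = 1 / 1.285 = 0.778.

0.778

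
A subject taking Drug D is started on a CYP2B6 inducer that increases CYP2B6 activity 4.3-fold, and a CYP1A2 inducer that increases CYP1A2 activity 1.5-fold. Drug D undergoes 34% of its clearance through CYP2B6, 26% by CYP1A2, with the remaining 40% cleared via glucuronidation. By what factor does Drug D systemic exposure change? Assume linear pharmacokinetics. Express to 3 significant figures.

The CYP2B6 pathway (34% of clearance) rises to 4.3× activity: 0.34 × 4.3 = 1.462.
The CYP1A2 pathway (26% of clearance) increases to 1.5× activity: 0.26 × 1.5 = 0.39.
The remaining 40% of clearance is unaffected.
Relative clearance = 1.462 + 0.39 + 0.4 = 2.252.
Because systemic exposure varies inversely with clearance, the combined effect is 1 / 2.252 = 0.444.

0.444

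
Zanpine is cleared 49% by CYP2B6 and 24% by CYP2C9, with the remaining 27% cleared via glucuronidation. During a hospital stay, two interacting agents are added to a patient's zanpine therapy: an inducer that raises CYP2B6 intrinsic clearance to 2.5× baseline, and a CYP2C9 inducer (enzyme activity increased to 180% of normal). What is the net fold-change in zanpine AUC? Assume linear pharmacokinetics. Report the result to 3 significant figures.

0.519

The CYP2B6 pathway (49% of clearance) increases to 2.5× activity: 0.49 × 2.5 = 1.225.
The CYP2C9 pathway (24% of clearance) rises to 1.8× activity: 0.24 × 1.8 = 0.432.
The remaining 27% of clearance is unaffected.
Relative clearance = 1.225 + 0.432 + 0.27 = 1.927.
AUC ∝ 1/CL: fold-change = 1 / 1.927 = 0.519.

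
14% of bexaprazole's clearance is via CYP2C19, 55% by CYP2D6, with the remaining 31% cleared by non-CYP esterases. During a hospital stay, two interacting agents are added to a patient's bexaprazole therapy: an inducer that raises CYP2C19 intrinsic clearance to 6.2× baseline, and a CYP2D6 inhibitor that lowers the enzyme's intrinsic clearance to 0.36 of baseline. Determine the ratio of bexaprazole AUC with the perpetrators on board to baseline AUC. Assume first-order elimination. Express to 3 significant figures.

The CYP2C19 pathway (14% of clearance) increases to 6.2× activity: 0.14 × 6.2 = 0.868.
The CYP2D6 pathway (55% of clearance) drops to 0.36× activity: 0.55 × 0.36 = 0.198.
The remaining 31% of clearance is unaffected.
Relative clearance = 0.868 + 0.198 + 0.31 = 1.376.
AUC ∝ 1/CL: fold-change = 1 / 1.376 = 0.727.

0.727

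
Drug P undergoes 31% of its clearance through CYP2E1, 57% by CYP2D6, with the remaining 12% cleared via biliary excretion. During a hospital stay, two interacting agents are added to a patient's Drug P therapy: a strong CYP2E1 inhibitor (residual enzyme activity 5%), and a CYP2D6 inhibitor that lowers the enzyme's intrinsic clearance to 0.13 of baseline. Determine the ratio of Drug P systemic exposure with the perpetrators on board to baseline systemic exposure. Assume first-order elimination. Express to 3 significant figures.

CYP2E1: 0.31 × 0.05 = 0.0155
CYP2D6: 0.57 × 0.13 = 0.0741
Other: 0.12 (unchanged)
New clearance relative to baseline: 0.0155 + 0.0741 + 0.12 = 0.2096.
Net systemic exposure ratio = 1 / 0.2096 = 4.77.

4.77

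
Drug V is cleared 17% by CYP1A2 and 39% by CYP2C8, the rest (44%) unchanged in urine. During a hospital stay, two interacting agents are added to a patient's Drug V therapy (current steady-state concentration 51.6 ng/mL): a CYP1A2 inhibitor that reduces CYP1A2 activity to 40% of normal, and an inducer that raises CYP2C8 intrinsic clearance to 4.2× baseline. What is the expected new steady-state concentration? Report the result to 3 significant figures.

The CYP1A2 pathway (17% of clearance) is reduced to 0.4× activity: 0.17 × 0.4 = 0.068.
The CYP2C8 pathway (39% of clearance) is boosted to 4.2× activity: 0.39 × 4.2 = 1.638.
Non-CYP routes (44%) are unchanged.
CL_new/CL_old = 0.068 + 1.638 + 0.44 = 2.146.
New steady-state concentration = 51.6 / 2.146 = 24.0 ng/mL (concentration scales inversely with clearance).

24.0 ng/mL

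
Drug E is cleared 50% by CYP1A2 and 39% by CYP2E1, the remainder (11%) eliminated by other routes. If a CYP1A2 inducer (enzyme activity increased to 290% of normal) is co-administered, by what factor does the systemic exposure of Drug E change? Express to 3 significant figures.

The CYP1A2 pathway (50% of clearance) is boosted to 2.9× activity: 0.5 × 2.9 = 1.45.
CYP2E1 (39%) and the residual 11% are unaffected.
New clearance relative to baseline: 1.45 + 0.39 + 0.11 = 1.95.
Since systemic exposure ∝ 1/CL, the ratio is 1 / 1.95 = 0.513.

0.513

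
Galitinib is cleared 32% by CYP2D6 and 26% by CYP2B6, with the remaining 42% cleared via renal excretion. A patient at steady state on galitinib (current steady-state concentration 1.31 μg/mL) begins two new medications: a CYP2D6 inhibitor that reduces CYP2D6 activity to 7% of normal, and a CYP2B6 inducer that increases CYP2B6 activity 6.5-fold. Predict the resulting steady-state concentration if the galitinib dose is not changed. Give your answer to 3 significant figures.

The CYP2D6 pathway (32% of clearance) drops to 0.07× activity: 0.32 × 0.07 = 0.0224.
The CYP2B6 pathway (26% of clearance) increases to 6.5× activity: 0.26 × 6.5 = 1.69.
The remaining 42% of clearance is unaffected.
CL_new/CL_old = 0.0224 + 1.69 + 0.42 = 2.1324.
Dividing the baseline by the relative clearance: 1.31 / 2.1324 = 0.614 μg/mL.

0.614 μg/mL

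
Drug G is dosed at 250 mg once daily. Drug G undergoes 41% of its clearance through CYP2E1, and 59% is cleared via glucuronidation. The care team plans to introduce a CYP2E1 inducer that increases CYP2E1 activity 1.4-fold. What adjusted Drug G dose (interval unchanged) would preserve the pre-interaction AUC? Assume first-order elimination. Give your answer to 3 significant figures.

CYP2E1: 0.41 × 1.4 = 0.574
Other: 0.59 (unchanged)
New clearance relative to baseline: 0.574 + 0.59 = 1.164.
Exposure is unchanged when dose changes in proportion to clearance. New dose = 250 mg × 1.164 = 291 mg.

291 mg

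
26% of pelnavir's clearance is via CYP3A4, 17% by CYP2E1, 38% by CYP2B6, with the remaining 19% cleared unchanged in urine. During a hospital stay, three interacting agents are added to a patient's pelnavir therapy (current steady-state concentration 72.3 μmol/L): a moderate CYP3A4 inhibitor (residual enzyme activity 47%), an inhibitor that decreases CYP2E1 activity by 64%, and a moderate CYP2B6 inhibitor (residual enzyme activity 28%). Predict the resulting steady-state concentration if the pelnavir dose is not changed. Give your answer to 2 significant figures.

1.5 × 10² μmol/L

The CYP3A4 pathway (26% of clearance) is reduced to 0.47× activity: 0.26 × 0.47 = 0.1222.
The CYP2E1 pathway (17% of clearance) is reduced to 0.36× activity: 0.17 × 0.36 = 0.0612.
The CYP2B6 pathway (38% of clearance) drops to 0.28× activity: 0.38 × 0.28 = 0.1064.
The remaining 19% of clearance is unaffected.
Relative clearance = 0.1222 + 0.0612 + 0.1064 + 0.19 = 0.4798.
New steady-state concentration = 72.3 / 0.4798 = 1.5 × 10² μmol/L (concentration scales inversely with clearance).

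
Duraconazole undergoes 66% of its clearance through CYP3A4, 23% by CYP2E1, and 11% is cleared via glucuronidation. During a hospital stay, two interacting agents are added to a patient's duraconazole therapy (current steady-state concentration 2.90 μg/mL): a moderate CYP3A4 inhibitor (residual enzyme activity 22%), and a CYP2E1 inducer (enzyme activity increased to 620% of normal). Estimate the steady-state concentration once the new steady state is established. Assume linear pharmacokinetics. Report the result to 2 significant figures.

1.7 μg/mL

CYP3A4: 0.66 × 0.22 = 0.1452
CYP2E1: 0.23 × 6.2 = 1.426
Other: 0.11 (unchanged)
Relative clearance = 0.1452 + 1.426 + 0.11 = 1.6812.
Steady-state concentration ∝ 1/CL: new value = 2.90 / 1.6812 = 1.7 μg/mL.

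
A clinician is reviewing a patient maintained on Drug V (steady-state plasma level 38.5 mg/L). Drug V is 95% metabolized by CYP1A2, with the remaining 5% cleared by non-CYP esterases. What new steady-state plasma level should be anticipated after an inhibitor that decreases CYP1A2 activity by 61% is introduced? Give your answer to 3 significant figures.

CYP1A2: 0.95 × 0.39 = 0.3705
Other: 0.05 (unchanged)
New clearance relative to baseline: 0.3705 + 0.05 = 0.4205.
Steady-state plasma level ∝ 1/CL, so new value = 38.5 / 0.4205 = 91.6 mg/L.

91.6 mg/L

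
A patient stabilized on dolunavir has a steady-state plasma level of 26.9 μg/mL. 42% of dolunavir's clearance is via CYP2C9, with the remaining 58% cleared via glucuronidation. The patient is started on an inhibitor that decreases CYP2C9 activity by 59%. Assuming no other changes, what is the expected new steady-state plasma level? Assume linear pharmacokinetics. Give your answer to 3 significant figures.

35.8 μg/mL

The CYP2C9 pathway (42% of clearance) is reduced to 0.41× activity: 0.42 × 0.41 = 0.1722.
The remaining 58% of clearance is unaffected.
Relative clearance = 0.1722 + 0.58 = 0.7522.
New steady-state plasma level = baseline ÷ relative clearance = 26.9 / 0.7522 = 35.8 μg/mL.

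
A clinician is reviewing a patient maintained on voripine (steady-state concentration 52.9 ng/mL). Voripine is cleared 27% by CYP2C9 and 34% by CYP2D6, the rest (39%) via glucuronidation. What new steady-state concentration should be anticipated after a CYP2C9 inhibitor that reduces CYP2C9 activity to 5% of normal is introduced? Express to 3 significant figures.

71.1 ng/mL

The CYP2C9 pathway (27% of clearance) is reduced to 0.05× activity: 0.27 × 0.05 = 0.0135.
CYP2D6 (34%) and the residual 39% are unaffected.
Relative clearance = 0.0135 + 0.34 + 0.39 = 0.7435.
Steady-state concentration ∝ 1/CL, so new value = 52.9 / 0.7435 = 71.1 ng/mL.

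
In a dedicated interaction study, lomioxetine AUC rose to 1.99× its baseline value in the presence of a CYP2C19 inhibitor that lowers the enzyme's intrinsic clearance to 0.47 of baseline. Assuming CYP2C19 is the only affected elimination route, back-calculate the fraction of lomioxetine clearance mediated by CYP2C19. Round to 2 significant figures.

0.94

CL'/CL = 1 / 1.99 = 0.5025
0.47·fm + (1 − fm) = 0.5025
fm = (0.5025 − 1) / (0.47 − 1) = 0.94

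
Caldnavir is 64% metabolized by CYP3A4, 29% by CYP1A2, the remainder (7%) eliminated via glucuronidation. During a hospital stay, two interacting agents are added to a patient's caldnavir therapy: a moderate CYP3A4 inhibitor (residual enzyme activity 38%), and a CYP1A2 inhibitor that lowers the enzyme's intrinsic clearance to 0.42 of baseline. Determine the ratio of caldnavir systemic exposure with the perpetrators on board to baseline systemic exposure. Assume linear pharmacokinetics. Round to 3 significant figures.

2.30

The CYP3A4 pathway (64% of clearance) drops to 0.38× activity: 0.64 × 0.38 = 0.2432.
The CYP1A2 pathway (29% of clearance) falls to 0.42× activity: 0.29 × 0.42 = 0.1218.
Non-CYP routes (7%) are unchanged.
CL_new/CL_old = 0.2432 + 0.1218 + 0.07 = 0.435.
Systemic exposure ∝ 1/CL: fold-change = 1 / 0.435 = 2.30.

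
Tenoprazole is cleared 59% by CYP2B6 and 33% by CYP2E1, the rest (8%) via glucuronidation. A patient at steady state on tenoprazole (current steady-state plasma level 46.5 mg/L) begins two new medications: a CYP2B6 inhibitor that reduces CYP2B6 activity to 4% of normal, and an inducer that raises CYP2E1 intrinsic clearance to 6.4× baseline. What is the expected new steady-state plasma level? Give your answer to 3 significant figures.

21.0 mg/L

CYP2B6: 0.59 × 0.04 = 0.0236
CYP2E1: 0.33 × 6.4 = 2.112
Other: 0.08 (unchanged)
New clearance relative to baseline: 0.0236 + 2.112 + 0.08 = 2.2156.
Steady-state plasma level ∝ 1/CL: new value = 46.5 / 2.2156 = 21.0 mg/L.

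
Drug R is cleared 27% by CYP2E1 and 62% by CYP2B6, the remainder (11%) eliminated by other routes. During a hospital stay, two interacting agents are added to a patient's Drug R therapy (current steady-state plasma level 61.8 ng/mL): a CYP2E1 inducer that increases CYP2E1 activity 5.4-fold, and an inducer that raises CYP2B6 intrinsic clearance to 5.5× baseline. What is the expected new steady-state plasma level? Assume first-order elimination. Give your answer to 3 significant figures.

12.4 ng/mL

The CYP2E1 pathway (27% of clearance) rises to 5.4× activity: 0.27 × 5.4 = 1.458.
The CYP2B6 pathway (62% of clearance) is boosted to 5.5× activity: 0.62 × 5.5 = 3.41.
Non-CYP routes (11%) are unchanged.
New clearance relative to baseline: 1.458 + 3.41 + 0.11 = 4.978.
New steady-state plasma level = 61.8 / 4.978 = 12.4 ng/mL (concentration scales inversely with clearance).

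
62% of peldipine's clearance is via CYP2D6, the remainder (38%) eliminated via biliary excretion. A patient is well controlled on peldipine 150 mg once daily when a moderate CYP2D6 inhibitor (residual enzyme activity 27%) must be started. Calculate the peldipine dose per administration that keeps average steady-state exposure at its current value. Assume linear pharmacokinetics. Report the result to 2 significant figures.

CYP2D6: 0.62 × 0.27 = 0.1674
Other: 0.38 (unchanged)
Relative clearance = 0.1674 + 0.38 = 0.5474.
Exposure is unchanged when dose changes in proportion to clearance. New dose = 150 mg × 0.5474 = 82 mg.

82 mg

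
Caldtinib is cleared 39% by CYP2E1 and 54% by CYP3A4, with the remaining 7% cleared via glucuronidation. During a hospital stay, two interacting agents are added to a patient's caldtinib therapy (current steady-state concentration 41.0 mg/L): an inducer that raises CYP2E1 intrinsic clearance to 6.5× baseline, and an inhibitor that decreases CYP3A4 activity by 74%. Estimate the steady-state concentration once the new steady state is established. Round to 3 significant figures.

The CYP2E1 pathway (39% of clearance) increases to 6.5× activity: 0.39 × 6.5 = 2.535.
The CYP3A4 pathway (54% of clearance) is reduced to 0.26× activity: 0.54 × 0.26 = 0.1404.
Non-CYP routes (7%) are unchanged.
Relative clearance = 2.535 + 0.1404 + 0.07 = 2.7454.
Dividing the baseline by the relative clearance: 41.0 / 2.7454 = 14.9 mg/L.

14.9 mg/L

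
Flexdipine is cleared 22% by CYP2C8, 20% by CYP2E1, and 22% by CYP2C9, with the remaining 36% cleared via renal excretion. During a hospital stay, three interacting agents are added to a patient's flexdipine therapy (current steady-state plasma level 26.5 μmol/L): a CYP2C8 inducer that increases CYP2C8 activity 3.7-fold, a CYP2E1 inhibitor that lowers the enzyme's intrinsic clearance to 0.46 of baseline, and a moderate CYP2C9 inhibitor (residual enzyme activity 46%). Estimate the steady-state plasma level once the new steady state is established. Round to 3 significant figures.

19.4 μmol/L

CYP2C8: 0.22 × 3.7 = 0.814
CYP2E1: 0.2 × 0.46 = 0.092
CYP2C9: 0.22 × 0.46 = 0.1012
Other: 0.36 (unchanged)
New clearance relative to baseline: 0.814 + 0.092 + 0.1012 + 0.36 = 1.3672.
Steady-state plasma level ∝ 1/CL: new value = 26.5 / 1.3672 = 19.4 μmol/L.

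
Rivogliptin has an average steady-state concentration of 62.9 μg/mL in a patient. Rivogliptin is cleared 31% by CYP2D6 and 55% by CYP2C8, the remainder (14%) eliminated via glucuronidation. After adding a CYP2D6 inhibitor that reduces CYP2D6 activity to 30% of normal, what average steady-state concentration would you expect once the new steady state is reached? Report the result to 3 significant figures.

80.3 μg/mL

The CYP2D6 pathway (31% of clearance) falls to 0.3× activity: 0.31 × 0.3 = 0.093.
CYP2C8 (55%) and the residual 14% are unaffected.
New clearance relative to baseline: 0.093 + 0.55 + 0.14 = 0.783.
New average steady-state concentration = baseline ÷ relative clearance = 62.9 / 0.783 = 80.3 μg/mL.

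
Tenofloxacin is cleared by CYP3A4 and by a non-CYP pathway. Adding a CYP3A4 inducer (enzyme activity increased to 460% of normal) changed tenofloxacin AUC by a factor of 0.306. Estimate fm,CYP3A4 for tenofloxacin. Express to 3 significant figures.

Write x for the fraction cleared via CYP3A4. The observed AUC change means clearance rose to 1/0.306 = 3.268 of baseline.
Setting x·4.6 + (1 − x) = 3.268 and solving: x = (3.268 − 1)/(4.6 − 1) = 0.630.

0.630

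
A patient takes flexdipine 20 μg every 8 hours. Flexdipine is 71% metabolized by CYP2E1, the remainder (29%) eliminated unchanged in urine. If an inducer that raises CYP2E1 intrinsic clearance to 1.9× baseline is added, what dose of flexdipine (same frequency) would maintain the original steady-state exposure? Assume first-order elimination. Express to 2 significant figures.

33 μg

The CYP2E1 pathway (71% of clearance) is boosted to 1.9× activity: 0.71 × 1.9 = 1.349.
The remaining 29% of clearance is unaffected.
CL_new/CL_old = 1.349 + 0.29 = 1.639.
To maintain the same steady-state level, dose must scale with clearance: new dose = 20 × 1.639 = 33 μg.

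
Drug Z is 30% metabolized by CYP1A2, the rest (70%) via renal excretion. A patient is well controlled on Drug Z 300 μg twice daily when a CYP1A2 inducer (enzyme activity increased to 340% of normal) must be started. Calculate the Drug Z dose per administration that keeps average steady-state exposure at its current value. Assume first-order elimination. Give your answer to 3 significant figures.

The CYP1A2 pathway (30% of clearance) rises to 3.4× activity: 0.3 × 3.4 = 1.02.
Non-CYP routes (70%) are unchanged.
Relative clearance = 1.02 + 0.7 = 1.72.
To maintain the same steady-state level, dose must scale with clearance: new dose = 300 × 1.72 = 516 μg.

516 μg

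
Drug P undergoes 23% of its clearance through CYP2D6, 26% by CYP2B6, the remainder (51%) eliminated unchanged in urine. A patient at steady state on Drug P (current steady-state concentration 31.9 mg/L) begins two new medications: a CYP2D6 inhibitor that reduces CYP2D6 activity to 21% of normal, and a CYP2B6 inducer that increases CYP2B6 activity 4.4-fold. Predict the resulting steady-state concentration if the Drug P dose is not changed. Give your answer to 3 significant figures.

18.7 mg/L

CYP2D6: 0.23 × 0.21 = 0.0483
CYP2B6: 0.26 × 4.4 = 1.144
Other: 0.51 (unchanged)
CL_new/CL_old = 0.0483 + 1.144 + 0.51 = 1.7023.
Steady-state concentration ∝ 1/CL: new value = 31.9 / 1.7023 = 18.7 mg/L.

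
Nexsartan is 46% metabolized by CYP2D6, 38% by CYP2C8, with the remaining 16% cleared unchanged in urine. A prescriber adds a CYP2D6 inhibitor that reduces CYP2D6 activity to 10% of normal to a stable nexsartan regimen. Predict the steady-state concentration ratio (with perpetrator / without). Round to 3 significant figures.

The CYP2D6 pathway (46% of clearance) drops to 0.1× activity: 0.46 × 0.1 = 0.046.
CYP2C8 (38%) and the residual 16% are unaffected.
CL_new/CL_old = 0.046 + 0.38 + 0.16 = 0.586.
Since steady-state concentration ∝ 1/CL, the ratio is 1 / 0.586 = 1.71.

1.71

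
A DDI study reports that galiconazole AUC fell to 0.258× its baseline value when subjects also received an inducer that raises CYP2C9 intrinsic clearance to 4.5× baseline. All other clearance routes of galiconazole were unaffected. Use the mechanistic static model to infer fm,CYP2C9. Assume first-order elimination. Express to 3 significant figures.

Write x for the fraction cleared via CYP2C9. The observed AUC change means clearance rose to 1/0.258 = 3.876 of baseline.
Setting x·4.5 + (1 − x) = 3.876 and solving: x = (3.876 − 1)/(4.5 − 1) = 0.822.

0.822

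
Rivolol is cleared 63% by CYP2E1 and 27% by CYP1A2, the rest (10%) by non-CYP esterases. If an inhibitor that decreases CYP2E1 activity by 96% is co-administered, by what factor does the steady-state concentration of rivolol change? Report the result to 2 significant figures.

The CYP2E1 pathway (63% of clearance) drops to 0.04× activity: 0.63 × 0.04 = 0.0252.
CYP1A2 (27%) and the residual 10% are unaffected.
CL_new/CL_old = 0.0252 + 0.27 + 0.1 = 0.3952.
Since steady-state concentration ∝ 1/CL, the ratio is 1 / 0.3952 = 2.5.

2.5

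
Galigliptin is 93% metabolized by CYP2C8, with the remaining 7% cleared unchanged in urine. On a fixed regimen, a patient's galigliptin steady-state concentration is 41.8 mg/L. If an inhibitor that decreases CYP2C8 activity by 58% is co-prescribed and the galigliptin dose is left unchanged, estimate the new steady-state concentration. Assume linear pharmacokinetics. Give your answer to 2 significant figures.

91 mg/L

CYP2C8: 0.93 × 0.42 = 0.3906
Other: 0.07 (unchanged)
CL_new/CL_old = 0.3906 + 0.07 = 0.4606.
With dosing unchanged, steady-state concentration scales as 1/CL: 41.8 / 0.4606 = 91 mg/L.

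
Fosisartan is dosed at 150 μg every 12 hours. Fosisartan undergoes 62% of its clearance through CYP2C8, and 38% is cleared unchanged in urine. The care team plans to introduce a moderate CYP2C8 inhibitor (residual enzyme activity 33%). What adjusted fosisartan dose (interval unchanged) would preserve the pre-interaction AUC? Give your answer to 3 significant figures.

CYP2C8: 0.62 × 0.33 = 0.2046
Other: 0.38 (unchanged)
New clearance relative to baseline: 0.2046 + 0.38 = 0.5846.
Exposure is unchanged when dose changes in proportion to clearance. New dose = 150 μg × 0.5846 = 87.7 μg.

87.7 μg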